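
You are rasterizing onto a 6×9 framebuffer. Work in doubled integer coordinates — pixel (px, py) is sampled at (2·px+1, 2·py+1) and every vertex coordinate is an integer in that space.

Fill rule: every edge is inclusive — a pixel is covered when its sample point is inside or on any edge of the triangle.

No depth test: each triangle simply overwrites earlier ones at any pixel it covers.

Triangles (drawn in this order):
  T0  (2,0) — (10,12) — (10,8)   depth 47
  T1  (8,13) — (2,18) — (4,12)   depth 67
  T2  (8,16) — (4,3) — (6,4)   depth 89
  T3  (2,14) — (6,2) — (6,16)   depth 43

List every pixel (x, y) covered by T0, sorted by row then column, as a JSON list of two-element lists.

T0:
  2·area = 32  (B↔C swapped to make it positive)
  edge (2, 0)→(10, 8): d=(8,8) inclusive
  edge (10, 8)→(10, 12): d=(0,4) inclusive
  edge (10, 12)→(2, 0): d=(-8,-12) inclusive
    (1,0)@(3, 1): e=[0,28,4] → #  [on edge]
    (2,0)@(5, 1): e=[-16,20,28] → ·
    (1,1)@(3, 3): e=[16,28,-12] → ·
    (2,1)@(5, 3): e=[0,20,12] → #  [on edge]
    (3,1)@(7, 3): e=[-16,12,36] → ·
    (2,2)@(5, 5): e=[16,20,-4] → ·
    (3,2)@(7, 5): e=[0,12,20] → #  [on edge]
    (4,2)@(9, 5): e=[-16,4,44] → ·
    (3,3)@(7, 7): e=[16,12,4] → #
    (4,3)@(9, 7): e=[0,4,28] → #  [on edge]
    (5,3)@(11, 7): e=[-16,-4,52] → ·
    (3,4)@(7, 9): e=[32,12,-12] → ·
    (5,4)@(11, 9): e=[0,-4,36] → ·  [on edge]
  covered (6 px):
    · # · · · ·
    · · # · · ·
    · · · # · ·
    · · · # # ·
    · · · · # ·
    · · · · · ·
    · · · · · ·
    · · · · · ·
    · · · · · ·
T1:
  2·area = 26
  edge (8, 13)→(2, 18): d=(-6,5) inclusive
  edge (2, 18)→(4, 12): d=(2,-6) inclusive
  edge (4, 12)→(8, 13): d=(4,1) inclusive
    (3,1)@(7, 3): e=[65,0,-39] → ·  [on edge]
    (2,4)@(5, 9): e=[39,0,-13] → ·  [on edge]
    (2,6)@(5, 13): e=[15,8,3] → #
    (3,6)@(7, 13): e=[5,20,1] → #
    (4,6)@(9, 13): e=[-5,32,-1] → ·
    (1,7)@(3, 15): e=[13,0,13] → #  [on edge]
    (3,7)@(7, 15): e=[-7,24,9] → ·
    (1,8)@(3, 17): e=[1,4,21] → #
    (2,8)@(5, 17): e=[-9,16,19] → ·
  covered (5 px):
    · · · · · ·
    · · · · · ·
    · · · · · ·
    · · · · · ·
    · · · · · ·
    · · · · · ·
    · · # # · ·
    · # # · · ·
    · # · · · ·
T2:
  2·area = 22
  edge (8, 16)→(4, 3): d=(-4,-13) inclusive
  edge (4, 3)→(6, 4): d=(2,1) inclusive
  edge (6, 4)→(8, 16): d=(2,12) inclusive
    (2,2)@(5, 5): e=[5,3,14] → #
    (3,2)@(7, 5): e=[31,1,-10] → ·
    (2,3)@(5, 7): e=[-3,7,18] → ·
    (3,5)@(7, 11): e=[7,13,2] → #
    (4,5)@(9, 11): e=[33,11,-22] → ·
    (3,6)@(7, 13): e=[-1,17,6] → ·
  covered (2 px):
    · · · · · ·
    · · · · · ·
    · · # · · ·
    · · · · · ·
    · · · · · ·
    · · · # · ·
    · · · · · ·
    · · · · · ·
    · · · · · ·
T3:
  2·area = 56
  edge (2, 14)→(6, 2): d=(4,-12) inclusive
  edge (6, 2)→(6, 16): d=(0,14) inclusive
  edge (6, 16)→(2, 14): d=(-4,-2) inclusive
    (2,2)@(5, 5): e=[0,14,42] → #  [on edge]
    (3,2)@(7, 5): e=[24,-14,46] → ·
    (2,3)@(5, 7): e=[8,14,34] → #
    (3,3)@(7, 7): e=[32,-14,38] → ·
    (2,4)@(5, 9): e=[16,14,26] → #
    (3,4)@(7, 9): e=[40,-14,30] → ·
    (1,5)@(3, 11): e=[0,42,14] → #  [on edge]
    (3,5)@(7, 11): e=[48,-14,22] → ·
    (1,6)@(3, 13): e=[8,42,6] → #
    (3,6)@(7, 13): e=[56,-14,14] → ·
    (1,7)@(3, 15): e=[16,42,-2] → ·
    (2,7)@(5, 15): e=[40,14,2] → #
    (0,8)@(1, 17): e=[0,70,-14] → ·  [on edge]
  covered (8 px):
    · · · · · ·
    · · · · · ·
    · · # · · ·
    · · # · · ·
    · · # · · ·
    · # # · · ·
    · # # · · ·
    · · # · · ·
    · · · · · ·

Final: [[1,0],[2,1],[3,2],[3,3],[4,3],[4,4]]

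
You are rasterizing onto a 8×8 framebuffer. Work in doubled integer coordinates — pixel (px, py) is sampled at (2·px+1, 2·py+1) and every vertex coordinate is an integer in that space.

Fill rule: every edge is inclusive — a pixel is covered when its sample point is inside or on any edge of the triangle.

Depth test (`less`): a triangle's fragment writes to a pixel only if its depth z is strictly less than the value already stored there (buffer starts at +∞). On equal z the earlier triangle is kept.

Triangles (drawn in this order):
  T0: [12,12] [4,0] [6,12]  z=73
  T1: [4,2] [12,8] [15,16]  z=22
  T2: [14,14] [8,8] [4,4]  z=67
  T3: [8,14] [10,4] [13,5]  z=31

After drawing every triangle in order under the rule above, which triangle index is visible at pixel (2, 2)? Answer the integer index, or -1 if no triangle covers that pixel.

T0:
  2·area = 72  (B↔C swapped to make it positive)
  edge (12, 12)→(6, 12): d=(-6,0) inclusive
  edge (6, 12)→(4, 0): d=(-2,-12) inclusive
  edge (4, 0)→(12, 12): d=(8,12) inclusive
    (2,1)@(5, 3): e=[54,6,12] → █
    (3,1)@(7, 3): e=[54,30,-12] → ·
    (2,2)@(5, 5): e=[42,2,28] → █
    (3,2)@(7, 5): e=[42,26,4] → █
    (4,2)@(9, 5): e=[42,50,-20] → ·
    (2,3)@(5, 7): e=[30,-2,44] → ·
    (3,3)@(7, 7): e=[30,22,20] → █
    (4,3)@(9, 7): e=[30,46,-4] → ·
    (3,4)@(7, 9): e=[18,18,36] → █
    (4,4)@(9, 9): e=[18,42,12] → █
    (5,4)@(11, 9): e=[18,66,-12] → ·
    (3,5)@(7, 11): e=[6,14,52] → █
  covered (9 px):
    · · · · · · · ·
    · · █ · · · · ·
    · · █ █ · · · ·
    · · · █ · · · ·
    · · · █ █ · · ·
    · · · █ █ █ · ·
    · · · · · · · ·
    · · · · · · · ·
T1:
  2·area = 46
  edge (4, 2)→(12, 8): d=(8,6) inclusive
  edge (12, 8)→(15, 16): d=(3,8) inclusive
  edge (15, 16)→(4, 2): d=(-11,-14) inclusive
    (2,1)@(5, 3): e=[2,41,3] → █
    (3,1)@(7, 3): e=[-10,25,31] → ·
    (2,2)@(5, 5): e=[18,47,-19] → ·
    (3,2)@(7, 5): e=[6,31,9] → █
    (4,2)@(9, 5): e=[-6,15,37] → ·
    (3,3)@(7, 7): e=[22,37,-13] → ·
    (4,3)@(9, 7): e=[10,21,15] → █
    (5,3)@(11, 7): e=[-2,5,43] → ·
    (4,4)@(9, 9): e=[26,27,-7] → ·
    (5,4)@(11, 9): e=[14,11,21] → █
    (6,4)@(13, 9): e=[2,-5,49] → ·
    (5,5)@(11, 11): e=[30,17,-1] → ·
  covered (6 px):
    · · · · · · · ·
    · · █ · · · · ·
    · · · █ · · · ·
    · · · · █ · · ·
    · · · · · █ · ·
    · · · · · · █ ·
    · · · · · · █ ·
    · · · · · · · ·
T2:
  degenerate (2·area = 0) — covers nothing
T3:
  2·area = 32
  edge (8, 14)→(10, 4): d=(2,-10) inclusive
  edge (10, 4)→(13, 5): d=(3,1) inclusive
  edge (13, 5)→(8, 14): d=(-5,9) inclusive
    (0,0)@(1, 1): e=[-96,0,128] → ·  [on edge]
    (3,1)@(7, 3): e=[-32,0,64] → ·  [on edge]
    (5,2)@(11, 5): e=[12,2,18] → █
    (6,2)@(13, 5): e=[32,0,0] → █  [on edge]
    (7,2)@(15, 5): e=[52,-2,-18] → ·
    (5,3)@(11, 7): e=[16,8,8] → █
    (6,3)@(13, 7): e=[36,6,-10] → ·
    (4,4)@(9, 9): e=[0,16,16] → █  [on edge]
    (5,4)@(11, 9): e=[20,14,-2] → ·
    (4,5)@(9, 11): e=[4,22,6] → █
    (5,5)@(11, 11): e=[24,20,-12] → ·
    (4,6)@(9, 13): e=[8,28,-4] → ·
  covered (5 px):
    · · · · · · · ·
    · · · · · · · ·
    · · · · · █ █ ·
    · · · · · █ · ·
    · · · · █ · · ·
    · · · · █ · · ·
    · · · · · · · ·
    · · · · · · · ·

Z-buffer (winner per pixel, '.' = empty):
  . . . . . . . .
  . . 1 . . . . .
  . . 0 1 . 3 3 .
  . . . 0 1 3 . .
  . . . 0 3 1 . .
  . . . 0 3 0 1 .
  . . . . . . 1 .
  . . . . . . . .

Result: 0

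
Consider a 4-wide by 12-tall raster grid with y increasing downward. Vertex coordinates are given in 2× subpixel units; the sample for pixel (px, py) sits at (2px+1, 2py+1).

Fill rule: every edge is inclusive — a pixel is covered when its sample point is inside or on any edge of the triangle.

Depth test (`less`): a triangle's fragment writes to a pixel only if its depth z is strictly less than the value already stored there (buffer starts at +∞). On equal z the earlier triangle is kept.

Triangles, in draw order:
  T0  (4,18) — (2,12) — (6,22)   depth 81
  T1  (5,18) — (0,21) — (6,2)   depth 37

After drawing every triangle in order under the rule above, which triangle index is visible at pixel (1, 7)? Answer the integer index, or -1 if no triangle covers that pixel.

T0:
  2·area = 4
  edge (4, 18)→(2, 12): d=(-2,-6) inclusive
  edge (2, 12)→(6, 22): d=(4,10) inclusive
  edge (6, 22)→(4, 18): d=(-2,-4) inclusive
    (0,4)@(1, 9): e=[0,-2,6] → ·  [on edge]
    (1,7)@(3, 15): e=[0,2,2] → #  [on edge]
    (2,7)@(5, 15): e=[12,-18,10] → ·
    (1,8)@(3, 17): e=[-4,10,-2] → ·
    (2,10)@(5, 21): e=[0,6,-2] → ·  [on edge]
  covered (1 px):
    · · · ·
    · · · ·
    · · · ·
    · · · ·
    · · · ·
    · · · ·
    · · · ·
    · # · ·
    · · · ·
    · · · ·
    · · · ·
    · · · ·
T1:
  2·area = 77
  edge (5, 18)→(0, 21): d=(-5,3) inclusive
  edge (0, 21)→(6, 2): d=(6,-19) inclusive
  edge (6, 2)→(5, 18): d=(-1,16) inclusive
    (2,3)@(5, 7): e=[55,11,11] → #
    (3,3)@(7, 7): e=[49,49,-21] → ·
    (2,4)@(5, 9): e=[45,23,9] → #
    (3,4)@(7, 9): e=[39,61,-23] → ·
    (2,5)@(5, 11): e=[35,35,7] → #
    (3,5)@(7, 11): e=[29,73,-25] → ·
    (1,6)@(3, 13): e=[31,9,37] → #
    (3,6)@(7, 13): e=[19,85,-27] → ·
    (1,7)@(3, 15): e=[21,21,35] → #
    (3,7)@(7, 15): e=[9,97,-29] → ·
    (1,8)@(3, 17): e=[11,33,33] → #
    (3,8)@(7, 17): e=[-1,109,-31] → ·
  covered (11 px):
    · · · ·
    · · · ·
    · · · ·
    · · # ·
    · · # ·
    · · # ·
    · # # ·
    · # # ·
    · # # ·
    # # · ·
    · · · ·
    · · · ·

Z-buffer (winner per pixel, '.' = empty):
  . . . .
  . . . .
  . . . .
  . . 1 .
  . . 1 .
  . . 1 .
  . 1 1 .
  . 1 1 .
  . 1 1 .
  1 1 . .
  . . . .
  . . . .

Result: 1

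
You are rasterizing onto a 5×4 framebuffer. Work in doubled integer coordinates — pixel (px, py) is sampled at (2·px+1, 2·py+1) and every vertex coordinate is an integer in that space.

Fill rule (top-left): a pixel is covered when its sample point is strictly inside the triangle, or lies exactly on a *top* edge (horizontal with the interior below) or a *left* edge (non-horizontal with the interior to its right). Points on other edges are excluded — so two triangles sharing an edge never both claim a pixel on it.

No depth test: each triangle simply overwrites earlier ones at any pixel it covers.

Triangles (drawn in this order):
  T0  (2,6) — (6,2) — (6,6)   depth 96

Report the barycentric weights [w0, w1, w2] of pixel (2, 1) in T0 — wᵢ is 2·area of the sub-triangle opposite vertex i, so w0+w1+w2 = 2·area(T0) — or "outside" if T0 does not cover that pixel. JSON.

T0:
  2·area = 16
  edge (2, 6)→(6, 2): d=(4,-4) top-left  bias=+0
  edge (6, 2)→(6, 6): d=(0,4) right/bottom  bias=-1
  edge (6, 6)→(2, 6): d=(-4,0) right/bottom  bias=-1
    (3,0)@(7, 1): e=[0,-4,20] → .  [on edge]
    (2,1)@(5, 3): e=[0,4,12] → X  [on edge]
    (3,1)@(7, 3): e=[8,-4,12] → .
    (1,2)@(3, 5): e=[0,12,4] → X  [on edge]
    (3,2)@(7, 5): e=[16,-4,4] → .
    (0,3)@(1, 7): e=[0,20,-4] → .  [on edge]
    (1,3)@(3, 7): e=[8,12,-4] → .
    (2,3)@(5, 7): e=[16,4,-4] → .
  covered (3 px):
    . . . . .
    . . X . .
    . X X . .
    . . . . .

Final: [4,12,0]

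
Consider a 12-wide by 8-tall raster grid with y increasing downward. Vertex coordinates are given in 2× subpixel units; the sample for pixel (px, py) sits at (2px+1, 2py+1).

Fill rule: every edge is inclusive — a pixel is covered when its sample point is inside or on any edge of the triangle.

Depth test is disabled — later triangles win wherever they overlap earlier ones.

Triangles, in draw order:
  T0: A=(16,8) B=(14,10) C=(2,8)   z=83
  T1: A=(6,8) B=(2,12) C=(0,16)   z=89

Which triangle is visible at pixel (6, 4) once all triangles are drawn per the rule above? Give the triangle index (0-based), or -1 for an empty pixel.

T0:
  2·area = 28
  edge (16, 8)→(14, 10): d=(-2,2) inclusive
  edge (14, 10)→(2, 8): d=(-12,-2) inclusive
  edge (2, 8)→(16, 8): d=(14,0) inclusive
    (11,0)@(23, 1): e=[0,126,-98] → .  [on edge]
    (10,1)@(21, 3): e=[0,98,-70] → .  [on edge]
    (9,2)@(19, 5): e=[0,70,-42] → .  [on edge]
    (8,3)@(17, 7): e=[0,42,-14] → .  [on edge]
    (4,4)@(9, 9): e=[12,2,14] → X
    (5,4)@(11, 9): e=[8,6,14] → X
    (6,4)@(13, 9): e=[4,10,14] → X
    (7,4)@(15, 9): e=[0,14,14] → X  [on edge]
    (8,4)@(17, 9): e=[-4,18,14] → .
    (4,5)@(9, 11): e=[8,-22,42] → .
    (5,5)@(11, 11): e=[4,-18,42] → .
    (6,5)@(13, 11): e=[0,-14,42] → .  [on edge]
    (5,6)@(11, 13): e=[0,-42,70] → .  [on edge]
    (4,7)@(9, 15): e=[0,-70,98] → .  [on edge]
  covered (4 px):
    . . . . . . . . . . . .
    . . . . . . . . . . . .
    . . . . . . . . . . . .
    . . . . . . . . . . . .
    . . . . X X X X . . . .
    . . . . . . . . . . . .
    . . . . . . . . . . . .
    . . . . . . . . . . . .
T1:
  2·area = 8  (B↔C swapped to make it positive)
  edge (6, 8)→(0, 16): d=(-6,8) inclusive
  edge (0, 16)→(2, 12): d=(2,-4) inclusive
  edge (2, 12)→(6, 8): d=(4,-4) inclusive
    (6,0)@(13, 1): e=[-14,22,0] → .  [on edge]
    (5,1)@(11, 3): e=[-10,18,0] → .  [on edge]
    (4,2)@(9, 5): e=[-6,14,0] → .  [on edge]
    (3,3)@(7, 7): e=[-2,10,0] → .  [on edge]
    (2,4)@(5, 9): e=[2,6,0] → X  [on edge]
    (3,4)@(7, 9): e=[-14,14,8] → .
    (1,5)@(3, 11): e=[6,2,0] → X  [on edge]
    (2,5)@(5, 11): e=[-10,10,8] → .
    (0,6)@(1, 13): e=[10,-2,0] → .  [on edge]
    (1,6)@(3, 13): e=[-6,6,8] → .
  covered (2 px):
    . . . . . . . . . . . .
    . . . . . . . . . . . .
    . . . . . . . . . . . .
    . . . . . . . . . . . .
    . . X . . . . . . . . .
    . X . . . . . . . . . .
    . . . . . . . . . . . .
    . . . . . . . . . . . .

Z-buffer (winner per pixel, '.' = empty):
  . . . . . . . . . . . .
  . . . . . . . . . . . .
  . . . . . . . . . . . .
  . . . . . . . . . . . .
  . . 1 . 0 0 0 0 . . . .
  . 1 . . . . . . . . . .
  . . . . . . . . . . . .
  . . . . . . . . . . . .

Answer: 0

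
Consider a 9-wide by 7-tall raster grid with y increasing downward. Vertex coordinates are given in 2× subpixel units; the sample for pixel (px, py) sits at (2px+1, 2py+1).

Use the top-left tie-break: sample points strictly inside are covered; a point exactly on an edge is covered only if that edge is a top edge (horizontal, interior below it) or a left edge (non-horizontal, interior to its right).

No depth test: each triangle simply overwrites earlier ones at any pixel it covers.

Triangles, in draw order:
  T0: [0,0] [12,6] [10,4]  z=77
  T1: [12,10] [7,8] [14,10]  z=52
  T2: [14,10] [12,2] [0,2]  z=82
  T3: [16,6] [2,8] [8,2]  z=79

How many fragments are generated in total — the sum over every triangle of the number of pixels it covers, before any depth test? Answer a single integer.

T0:
  2·area = 12  (B↔C swapped to make it positive)
  edge (0, 0)→(10, 4): d=(10,4) right/bottom  bias=-1
  edge (10, 4)→(12, 6): d=(2,2) right/bottom  bias=-1
  edge (12, 6)→(0, 0): d=(-12,-6) top-left  bias=+0
    (3,0)@(7, 1): e=[-18,0,30] → ·  [on edge]
    (3,1)@(7, 3): e=[2,4,6] → █
    (4,1)@(9, 3): e=[-6,0,18] → ·  [on edge]
    (3,2)@(7, 5): e=[22,8,-18] → ·
    (5,2)@(11, 5): e=[6,0,6] → ·  [on edge]
    (6,3)@(13, 7): e=[18,0,-6] → ·  [on edge]
    (7,4)@(15, 9): e=[30,0,-18] → ·  [on edge]
    (8,5)@(17, 11): e=[42,0,-30] → ·  [on edge]
  covered (1 px):
    · · · · · · · · ·
    · · · █ · · · · ·
    · · · · · · · · ·
    · · · · · · · · ·
    · · · · · · · · ·
    · · · · · · · · ·
    · · · · · · · · ·
T1:
  2·area = 4
  edge (12, 10)→(7, 8): d=(-5,-2) top-left  bias=+0
  edge (7, 8)→(14, 10): d=(7,2) right/bottom  bias=-1
  edge (14, 10)→(12, 10): d=(-2,0) right/bottom  bias=-1
  covered (0 px):
    · · · · · · · · ·
    · · · · · · · · ·
    · · · · · · · · ·
    · · · · · · · · ·
    · · · · · · · · ·
    · · · · · · · · ·
    · · · · · · · · ·
T2:
  2·area = 96  (B↔C swapped to make it positive)
  edge (14, 10)→(0, 2): d=(-14,-8) top-left  bias=+0
  edge (0, 2)→(12, 2): d=(12,0) top-left  bias=+0
  edge (12, 2)→(14, 10): d=(2,8) right/bottom  bias=-1
    (1,1)@(3, 3): e=[10,12,74] → █
    (2,1)@(5, 3): e=[26,12,58] → █
    (3,1)@(7, 3): e=[42,12,42] → █
    (4,1)@(9, 3): e=[58,12,26] → █
    (5,1)@(11, 3): e=[74,12,10] → █
    (6,1)@(13, 3): e=[90,12,-6] → ·
    (1,2)@(3, 5): e=[-18,36,78] → ·
    (2,2)@(5, 5): e=[-2,36,62] → ·
    (3,2)@(7, 5): e=[14,36,46] → █
    (6,2)@(13, 5): e=[62,36,-2] → ·
    (3,3)@(7, 7): e=[-14,60,50] → ·
    (4,3)@(9, 7): e=[2,60,34] → █
  covered (12 px):
    · · · · · · · · ·
    · █ █ █ █ █ · · ·
    · · · █ █ █ · · ·
    · · · · █ █ █ · ·
    · · · · · · █ · ·
    · · · · · · · · ·
    · · · · · · · · ·
T3:
  2·area = 72
  edge (16, 6)→(2, 8): d=(-14,2) right/bottom  bias=-1
  edge (2, 8)→(8, 2): d=(6,-6) top-left  bias=+0
  edge (8, 2)→(16, 6): d=(8,4) right/bottom  bias=-1
    (4,0)@(9, 1): e=[84,0,-12] → ·  [on edge]
    (3,1)@(7, 3): e=[60,0,12] → █  [on edge]
    (4,1)@(9, 3): e=[56,12,4] → █
    (5,1)@(11, 3): e=[52,24,-4] → ·
    (2,2)@(5, 5): e=[36,0,36] → █  [on edge]
    (5,2)@(11, 5): e=[24,36,12] → █
    (6,2)@(13, 5): e=[20,48,4] → █
    (7,2)@(15, 5): e=[16,60,-4] → ·
    (1,3)@(3, 7): e=[12,0,60] → █  [on edge]
    (4,3)@(9, 7): e=[0,36,36] → ·  [on edge]
    (5,3)@(11, 7): e=[-4,48,28] → ·
    (6,3)@(13, 7): e=[-8,60,20] → ·
    (0,4)@(1, 9): e=[-12,0,84] → ·  [on edge]
  covered (10 px):
    · · · · · · · · ·
    · · · █ █ · · · ·
    · · █ █ █ █ █ · ·
    · █ █ █ · · · · ·
    · · · · · · · · ·
    · · · · · · · · ·
    · · · · · · · · ·

Result: 23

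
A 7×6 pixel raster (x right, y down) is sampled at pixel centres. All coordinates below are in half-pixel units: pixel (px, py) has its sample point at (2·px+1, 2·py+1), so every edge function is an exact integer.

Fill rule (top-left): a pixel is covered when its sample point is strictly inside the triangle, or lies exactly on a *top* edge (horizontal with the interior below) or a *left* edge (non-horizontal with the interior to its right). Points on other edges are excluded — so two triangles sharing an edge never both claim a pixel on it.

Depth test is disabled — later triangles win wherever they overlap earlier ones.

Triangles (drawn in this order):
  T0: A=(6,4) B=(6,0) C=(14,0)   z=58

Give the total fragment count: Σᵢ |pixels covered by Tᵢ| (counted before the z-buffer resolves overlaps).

T0:
  2·area = 32
  edge (6, 4)→(6, 0): d=(0,-4) top-left  bias=+0
  edge (6, 0)→(14, 0): d=(8,0) top-left  bias=+0
  edge (14, 0)→(6, 4): d=(-8,4) right/bottom  bias=-1
    (3,0)@(7, 1): e=[4,8,20] → #
    (4,0)@(9, 1): e=[12,8,12] → #
    (5,0)@(11, 1): e=[20,8,4] → #
    (6,0)@(13, 1): e=[28,8,-4] → ·
    (3,1)@(7, 3): e=[4,24,4] → #
    (4,1)@(9, 3): e=[12,24,-4] → ·
    (5,1)@(11, 3): e=[20,24,-12] → ·
    (3,2)@(7, 5): e=[4,40,-12] → ·
  covered (4 px):
    · · · # # # ·
    · · · # · · ·
    · · · · · · ·
    · · · · · · ·
    · · · · · · ·
    · · · · · · ·

Answer: 4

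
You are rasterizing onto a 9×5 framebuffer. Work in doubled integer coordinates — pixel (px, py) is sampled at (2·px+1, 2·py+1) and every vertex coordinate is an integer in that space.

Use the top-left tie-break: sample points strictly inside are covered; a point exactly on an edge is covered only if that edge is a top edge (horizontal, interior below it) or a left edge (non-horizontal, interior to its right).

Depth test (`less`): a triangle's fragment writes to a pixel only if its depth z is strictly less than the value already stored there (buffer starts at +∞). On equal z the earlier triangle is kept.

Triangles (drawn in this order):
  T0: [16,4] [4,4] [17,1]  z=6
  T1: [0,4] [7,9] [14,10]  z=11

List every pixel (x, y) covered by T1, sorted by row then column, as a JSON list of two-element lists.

T0:
  2·area = 36
  edge (16, 4)→(4, 4): d=(-12,0) right/bottom  bias=-1
  edge (4, 4)→(17, 1): d=(13,-3) top-left  bias=+0
  edge (17, 1)→(16, 4): d=(-1,3) right/bottom  bias=-1
    (8,0)@(17, 1): e=[36,0,0] → ·  [on edge]
    (4,1)@(9, 3): e=[12,2,22] → █
    (5,1)@(11, 3): e=[12,8,16] → █
    (6,1)@(13, 3): e=[12,14,10] → █
    (7,1)@(15, 3): e=[12,20,4] → █
    (8,1)@(17, 3): e=[12,26,-2] → ·
    (4,2)@(9, 5): e=[-12,28,20] → ·
    (5,2)@(11, 5): e=[-12,34,14] → ·
    (6,2)@(13, 5): e=[-12,40,8] → ·
    (7,2)@(15, 5): e=[-12,46,2] → ·
    (7,3)@(15, 7): e=[-36,72,0] → ·  [on edge]
  covered (4 px):
    · · · · · · · · ·
    · · · · █ █ █ █ ·
    · · · · · · · · ·
    · · · · · · · · ·
    · · · · · · · · ·
T1:
  2·area = 28  (B↔C swapped to make it positive)
  edge (0, 4)→(14, 10): d=(14,6) right/bottom  bias=-1
  edge (14, 10)→(7, 9): d=(-7,-1) top-left  bias=+0
  edge (7, 9)→(0, 4): d=(-7,-5) top-left  bias=+0
    (2,3)@(5, 7): e=[12,12,4] → █
    (3,3)@(7, 7): e=[0,14,14] → ·  [on edge]
    (2,4)@(5, 9): e=[40,-2,-10] → ·
    (3,4)@(7, 9): e=[28,0,0] → █  [on edge]
    (4,4)@(9, 9): e=[16,2,10] → █
    (5,4)@(11, 9): e=[4,4,20] → █
    (6,4)@(13, 9): e=[-8,6,30] → ·
  covered (4 px):
    · · · · · · · · ·
    · · · · · · · · ·
    · · · · · · · · ·
    · · █ · · · · · ·
    · · · █ █ █ · · ·

Answer: [[2,3],[3,4],[4,4],[5,4]]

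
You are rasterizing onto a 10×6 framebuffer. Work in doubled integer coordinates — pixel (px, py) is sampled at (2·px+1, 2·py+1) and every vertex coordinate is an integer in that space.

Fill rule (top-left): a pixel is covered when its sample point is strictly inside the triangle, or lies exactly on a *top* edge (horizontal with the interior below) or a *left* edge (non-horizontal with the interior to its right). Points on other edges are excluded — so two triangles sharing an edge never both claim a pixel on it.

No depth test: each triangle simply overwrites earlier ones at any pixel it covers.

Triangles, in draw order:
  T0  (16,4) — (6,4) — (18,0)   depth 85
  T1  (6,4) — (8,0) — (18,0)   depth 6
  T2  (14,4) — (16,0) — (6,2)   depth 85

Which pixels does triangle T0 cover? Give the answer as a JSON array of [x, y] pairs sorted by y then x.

T0:
  2·area = 40
  edge (16, 4)→(6, 4): d=(-10,0) right/bottom  bias=-1
  edge (6, 4)→(18, 0): d=(12,-4) top-left  bias=+0
  edge (18, 0)→(16, 4): d=(-2,4) right/bottom  bias=-1
    (7,0)@(15, 1): e=[30,0,10] → #  [on edge]
    (8,0)@(17, 1): e=[30,8,2] → #
    (9,0)@(19, 1): e=[30,16,-6] → ·
    (4,1)@(9, 3): e=[10,0,30] → #  [on edge]
    (5,1)@(11, 3): e=[10,8,22] → #
    (6,1)@(13, 3): e=[10,16,14] → #
    (8,1)@(17, 3): e=[10,32,-2] → ·
    (1,2)@(3, 5): e=[-10,0,50] → ·  [on edge]
    (4,2)@(9, 5): e=[-10,24,26] → ·
    (5,2)@(11, 5): e=[-10,32,18] → ·
    (6,2)@(13, 5): e=[-10,40,10] → ·
    (7,2)@(15, 5): e=[-10,48,2] → ·
  covered (6 px):
    · · · · · · · # # ·
    · · · · # # # # · ·
    · · · · · · · · · ·
    · · · · · · · · · ·
    · · · · · · · · · ·
    · · · · · · · · · ·
T1:
  2·area = 40
  edge (6, 4)→(8, 0): d=(2,-4) top-left  bias=+0
  edge (8, 0)→(18, 0): d=(10,0) top-left  bias=+0
  edge (18, 0)→(6, 4): d=(-12,4) right/bottom  bias=-1
    (4,0)@(9, 1): e=[6,10,24] → #
    (5,0)@(11, 1): e=[14,10,16] → #
    (6,0)@(13, 1): e=[22,10,8] → #
    (7,0)@(15, 1): e=[30,10,0] → ·  [on edge]
    (3,1)@(7, 3): e=[2,30,8] → #
    (4,1)@(9, 3): e=[10,30,0] → ·  [on edge]
    (5,1)@(11, 3): e=[18,30,-8] → ·
    (6,1)@(13, 3): e=[26,30,-16] → ·
    (1,2)@(3, 5): e=[-10,50,0] → ·  [on edge]
    (3,2)@(7, 5): e=[6,50,-16] → ·
  covered (4 px):
    · · · · # # # · · ·
    · · · # · · · · · ·
    · · · · · · · · · ·
    · · · · · · · · · ·
    · · · · · · · · · ·
    · · · · · · · · · ·
T2:
  2·area = 36  (B↔C swapped to make it positive)
  edge (14, 4)→(6, 2): d=(-8,-2) top-left  bias=+0
  edge (6, 2)→(16, 0): d=(10,-2) top-left  bias=+0
  edge (16, 0)→(14, 4): d=(-2,4) right/bottom  bias=-1
    (5,0)@(11, 1): e=[18,0,18] → #  [on edge]
    (6,0)@(13, 1): e=[22,4,10] → #
    (7,0)@(15, 1): e=[26,8,2] → #
    (8,0)@(17, 1): e=[30,12,-6] → ·
    (0,1)@(1, 3): e=[-18,0,54] → ·  [on edge]
    (5,1)@(11, 3): e=[2,20,14] → #
    (7,1)@(15, 3): e=[10,28,-2] → ·
    (5,2)@(11, 5): e=[-14,40,10] → ·
    (6,2)@(13, 5): e=[-10,44,2] → ·
  covered (5 px):
    · · · · · # # # · ·
    · · · · · # # · · ·
    · · · · · · · · · ·
    · · · · · · · · · ·
    · · · · · · · · · ·
    · · · · · · · · · ·

Result: [[7,0],[8,0],[4,1],[5,1],[6,1],[7,1]]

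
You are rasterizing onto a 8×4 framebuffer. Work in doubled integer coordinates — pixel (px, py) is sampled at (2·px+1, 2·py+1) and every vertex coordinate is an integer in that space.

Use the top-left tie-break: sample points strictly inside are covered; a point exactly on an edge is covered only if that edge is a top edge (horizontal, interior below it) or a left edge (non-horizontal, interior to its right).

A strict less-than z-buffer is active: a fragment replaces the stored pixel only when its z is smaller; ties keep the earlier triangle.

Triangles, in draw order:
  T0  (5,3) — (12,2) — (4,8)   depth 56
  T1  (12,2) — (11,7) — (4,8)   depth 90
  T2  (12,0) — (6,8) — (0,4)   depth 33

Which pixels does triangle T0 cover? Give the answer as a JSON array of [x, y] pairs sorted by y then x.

T0:
  2·area = 34
  edge (5, 3)→(12, 2): d=(7,-1) top-left  bias=+0
  edge (12, 2)→(4, 8): d=(-8,6) right/bottom  bias=-1
  edge (4, 8)→(5, 3): d=(1,-5) top-left  bias=+0
    (2,1)@(5, 3): e=[0,34,0] → █  [on edge]
    (3,1)@(7, 3): e=[2,22,10] → █
    (4,1)@(9, 3): e=[4,10,20] → █
    (5,1)@(11, 3): e=[6,-2,30] → ·
    (2,2)@(5, 5): e=[14,18,2] → █
    (4,2)@(9, 5): e=[18,-6,22] → ·
    (2,3)@(5, 7): e=[28,2,4] → █
    (3,3)@(7, 7): e=[30,-10,14] → ·
  covered (6 px):
    · · · · · · · ·
    · · █ █ █ · · ·
    · · █ █ · · · ·
    · · █ · · · · ·
T1:
  2·area = 34
  edge (12, 2)→(11, 7): d=(-1,5) right/bottom  bias=-1
  edge (11, 7)→(4, 8): d=(-7,1) right/bottom  bias=-1
  edge (4, 8)→(12, 2): d=(8,-6) top-left  bias=+0
    (5,1)@(11, 3): e=[4,28,2] → █
    (6,1)@(13, 3): e=[-6,26,14] → ·
    (4,2)@(9, 5): e=[12,16,6] → █
    (6,2)@(13, 5): e=[-8,12,30] → ·
    (3,3)@(7, 7): e=[20,4,10] → █
    (5,3)@(11, 7): e=[0,0,34] → ·  [on edge]
  covered (5 px):
    · · · · · · · ·
    · · · · · █ · ·
    · · · · █ █ · ·
    · · · █ █ · · ·
T2:
  2·area = 72
  edge (12, 0)→(6, 8): d=(-6,8) right/bottom  bias=-1
  edge (6, 8)→(0, 4): d=(-6,-4) top-left  bias=+0
  edge (0, 4)→(12, 0): d=(12,-4) top-left  bias=+0
    (4,0)@(9, 1): e=[18,54,0] → █  [on edge]
    (5,0)@(11, 1): e=[2,62,8] → █
    (6,0)@(13, 1): e=[-14,70,16] → ·
    (1,1)@(3, 3): e=[54,18,0] → █  [on edge]
    (2,1)@(5, 3): e=[38,26,8] → █
    (3,1)@(7, 3): e=[22,34,16] → █
    (5,1)@(11, 3): e=[-10,50,32] → ·
    (1,2)@(3, 5): e=[42,6,24] → █
    (4,2)@(9, 5): e=[-6,30,48] → ·
    (1,3)@(3, 7): e=[30,-6,48] → ·
    (2,3)@(5, 7): e=[14,2,56] → █
    (3,3)@(7, 7): e=[-2,10,64] → ·
  covered (10 px):
    · · · · █ █ · ·
    · █ █ █ █ · · ·
    · █ █ █ · · · ·
    · · █ · · · · ·

Answer: [[2,1],[3,1],[4,1],[2,2],[3,2],[2,3]]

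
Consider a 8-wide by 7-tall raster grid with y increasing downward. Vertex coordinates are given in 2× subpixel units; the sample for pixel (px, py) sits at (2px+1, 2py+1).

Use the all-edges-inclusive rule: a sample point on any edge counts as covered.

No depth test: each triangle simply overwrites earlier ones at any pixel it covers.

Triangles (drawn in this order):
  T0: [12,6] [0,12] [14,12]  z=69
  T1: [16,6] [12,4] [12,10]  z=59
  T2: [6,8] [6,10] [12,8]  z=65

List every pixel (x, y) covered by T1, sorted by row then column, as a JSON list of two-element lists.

T0:
  2·area = 84  (B↔C swapped to make it positive)
  edge (12, 6)→(14, 12): d=(2,6) inclusive
  edge (14, 12)→(0, 12): d=(-14,0) inclusive
  edge (0, 12)→(12, 6): d=(12,-6) inclusive
    (5,1)@(11, 3): e=[0,126,-42] → ·  [on edge]
    (5,3)@(11, 7): e=[8,70,6] → █
    (6,3)@(13, 7): e=[-4,70,18] → ·
    (3,4)@(7, 9): e=[36,42,6] → █
    (4,4)@(9, 9): e=[24,42,18] → █
    (6,4)@(13, 9): e=[0,42,42] → █  [on edge]
    (7,4)@(15, 9): e=[-12,42,54] → ·
    (1,5)@(3, 11): e=[64,14,6] → █
    (2,5)@(5, 11): e=[52,14,18] → █
    (7,5)@(15, 11): e=[-8,14,78] → ·
    (1,6)@(3, 13): e=[68,-14,30] → ·
    (2,6)@(5, 13): e=[56,-14,42] → ·
  covered (11 px):
    · · · · · · · ·
    · · · · · · · ·
    · · · · · · · ·
    · · · · · █ · ·
    · · · █ █ █ █ ·
    · █ █ █ █ █ █ ·
    · · · · · · · ·
T1:
  2·area = 24  (B↔C swapped to make it positive)
  edge (16, 6)→(12, 10): d=(-4,4) inclusive
  edge (12, 10)→(12, 4): d=(0,-6) inclusive
  edge (12, 4)→(16, 6): d=(4,2) inclusive
    (6,2)@(13, 5): e=[16,6,2] → █
    (7,2)@(15, 5): e=[8,18,-2] → ·
    (6,3)@(13, 7): e=[8,6,10] → █
    (7,3)@(15, 7): e=[0,18,6] → █  [on edge]
    (6,4)@(13, 9): e=[0,6,18] → █  [on edge]
    (7,4)@(15, 9): e=[-8,18,14] → ·
    (5,5)@(11, 11): e=[0,-6,30] → ·  [on edge]
    (6,5)@(13, 11): e=[-8,6,26] → ·
    (4,6)@(9, 13): e=[0,-18,42] → ·  [on edge]
  covered (4 px):
    · · · · · · · ·
    · · · · · · · ·
    · · · · · · █ ·
    · · · · · · █ █
    · · · · · · █ ·
    · · · · · · · ·
    · · · · · · · ·
T2:
  2·area = 12  (B↔C swapped to make it positive)
  edge (6, 8)→(12, 8): d=(6,0) inclusive
  edge (12, 8)→(6, 10): d=(-6,2) inclusive
  edge (6, 10)→(6, 8): d=(0,-2) inclusive
    (7,3)@(15, 7): e=[-6,0,18] → ·  [on edge]
    (3,4)@(7, 9): e=[6,4,2] → █
    (4,4)@(9, 9): e=[6,0,6] → █  [on edge]
    (5,4)@(11, 9): e=[6,-4,10] → ·
    (1,5)@(3, 11): e=[18,0,-6] → ·  [on edge]
    (3,5)@(7, 11): e=[18,-8,2] → ·
    (4,5)@(9, 11): e=[18,-12,6] → ·
  covered (2 px):
    · · · · · · · ·
    · · · · · · · ·
    · · · · · · · ·
    · · · · · · · ·
    · · · █ █ · · ·
    · · · · · · · ·
    · · · · · · · ·

Final: [[6,2],[6,3],[7,3],[6,4]]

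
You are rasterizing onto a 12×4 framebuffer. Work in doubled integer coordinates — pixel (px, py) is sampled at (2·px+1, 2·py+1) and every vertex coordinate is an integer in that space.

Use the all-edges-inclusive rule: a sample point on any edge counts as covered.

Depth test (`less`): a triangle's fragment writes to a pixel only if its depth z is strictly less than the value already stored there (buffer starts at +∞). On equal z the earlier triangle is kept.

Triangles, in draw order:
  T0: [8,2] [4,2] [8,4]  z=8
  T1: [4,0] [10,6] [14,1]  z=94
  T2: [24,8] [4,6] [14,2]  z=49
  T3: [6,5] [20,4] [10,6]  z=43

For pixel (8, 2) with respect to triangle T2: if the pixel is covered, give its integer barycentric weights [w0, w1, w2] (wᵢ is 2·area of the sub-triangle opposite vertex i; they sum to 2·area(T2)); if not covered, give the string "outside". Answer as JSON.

T0:
  2·area = 8  (B↔C swapped to make it positive)
  edge (8, 2)→(8, 4): d=(0,2) inclusive
  edge (8, 4)→(4, 2): d=(-4,-2) inclusive
  edge (4, 2)→(8, 2): d=(4,0) inclusive
    (3,1)@(7, 3): e=[2,2,4] → █
    (4,1)@(9, 3): e=[-2,6,4] → ·
    (3,2)@(7, 5): e=[2,-6,12] → ·
  covered (1 px):
    · · · · · · · · · · · ·
    · · · █ · · · · · · · ·
    · · · · · · · · · · · ·
    · · · · · · · · · · · ·
T1:
  2·area = 54  (B↔C swapped to make it positive)
  edge (4, 0)→(14, 1): d=(10,1) inclusive
  edge (14, 1)→(10, 6): d=(-4,5) inclusive
  edge (10, 6)→(4, 0): d=(-6,-6) inclusive
    (2,0)@(5, 1): e=[9,45,0] → █  [on edge]
    (3,0)@(7, 1): e=[7,35,12] → █
    (4,0)@(9, 1): e=[5,25,24] → █
    (5,0)@(11, 1): e=[3,15,36] → █
    (6,0)@(13, 1): e=[1,5,48] → █
    (7,0)@(15, 1): e=[-1,-5,60] → ·
    (2,1)@(5, 3): e=[29,37,-12] → ·
    (3,1)@(7, 3): e=[27,27,0] → █  [on edge]
    (6,1)@(13, 3): e=[21,-3,36] → ·
    (3,2)@(7, 5): e=[47,19,-12] → ·
    (4,2)@(9, 5): e=[45,9,0] → █  [on edge]
    (5,2)@(11, 5): e=[43,-1,12] → ·
    (5,3)@(11, 7): e=[63,-9,0] → ·  [on edge]
  covered (9 px):
    · · █ █ █ █ █ · · · · ·
    · · · █ █ █ · · · · · ·
    · · · · █ · · · · · · ·
    · · · · · · · · · · · ·
T2:
  2·area = 100
  edge (24, 8)→(4, 6): d=(-20,-2) inclusive
  edge (4, 6)→(14, 2): d=(10,-4) inclusive
  edge (14, 2)→(24, 8): d=(10,6) inclusive
    (6,1)@(13, 3): e=[78,6,16] → █
    (7,1)@(15, 3): e=[82,14,4] → █
    (8,1)@(17, 3): e=[86,22,-8] → ·
    (3,2)@(7, 5): e=[26,2,72] → █
    (4,2)@(9, 5): e=[30,10,60] → █
    (5,2)@(11, 5): e=[34,18,48] → █
    (8,2)@(17, 5): e=[46,42,12] → █
    (9,2)@(19, 5): e=[50,50,0] → █  [on edge]
    (10,2)@(21, 5): e=[54,58,-12] → ·
    (3,3)@(7, 7): e=[-14,22,92] → ·
    (4,3)@(9, 7): e=[-10,30,80] → ·
    (5,3)@(11, 7): e=[-6,38,68] → ·
  covered (13 px):
    · · · · · · · · · · · ·
    · · · · · · █ █ · · · ·
    · · · █ █ █ █ █ █ █ · ·
    · · · · · · · █ █ █ █ ·
T3:
  2·area = 18
  edge (6, 5)→(20, 4): d=(14,-1) inclusive
  edge (20, 4)→(10, 6): d=(-10,2) inclusive
  edge (10, 6)→(6, 5): d=(-4,-1) inclusive
    (3,2)@(7, 5): e=[1,16,1] → █
    (4,2)@(9, 5): e=[3,12,3] → █
    (5,2)@(11, 5): e=[5,8,5] → █
    (6,2)@(13, 5): e=[7,4,7] → █
    (7,2)@(15, 5): e=[9,0,9] → █  [on edge]
    (8,2)@(17, 5): e=[11,-4,11] → ·
    (2,3)@(5, 7): e=[27,0,-9] → ·  [on edge]
    (3,3)@(7, 7): e=[29,-4,-7] → ·
    (4,3)@(9, 7): e=[31,-8,-5] → ·
    (5,3)@(11, 7): e=[33,-12,-3] → ·
    (6,3)@(13, 7): e=[35,-16,-1] → ·
    (7,3)@(15, 7): e=[37,-20,1] → ·
  covered (5 px):
    · · · · · · · · · · · ·
    · · · · · · · · · · · ·
    · · · █ █ █ █ █ · · · ·
    · · · · · · · · · · · ·

Final: [42,12,46]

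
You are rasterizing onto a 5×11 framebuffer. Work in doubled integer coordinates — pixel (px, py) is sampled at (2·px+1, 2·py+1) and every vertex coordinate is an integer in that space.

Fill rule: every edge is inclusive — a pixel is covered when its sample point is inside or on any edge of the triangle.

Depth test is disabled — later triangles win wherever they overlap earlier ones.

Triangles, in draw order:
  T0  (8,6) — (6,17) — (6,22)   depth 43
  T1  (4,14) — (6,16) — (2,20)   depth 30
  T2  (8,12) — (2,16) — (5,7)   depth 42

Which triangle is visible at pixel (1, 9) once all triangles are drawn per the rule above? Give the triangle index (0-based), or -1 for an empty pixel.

T0:
  2·area = 10  (B↔C swapped to make it positive)
  edge (8, 6)→(6, 22): d=(-2,16) inclusive
  edge (6, 22)→(6, 17): d=(0,-5) inclusive
  edge (6, 17)→(8, 6): d=(2,-11) inclusive
    (3,6)@(7, 13): e=[2,5,3] → X
    (4,6)@(9, 13): e=[-30,15,25] → .
    (3,7)@(7, 15): e=[-2,5,7] → .
  covered (1 px):
    . . . . .
    . . . . .
    . . . . .
    . . . . .
    . . . . .
    . . . . .
    . . . X .
    . . . . .
    . . . . .
    . . . . .
    . . . . .
T1:
  2·area = 16
  edge (4, 14)→(6, 16): d=(2,2) inclusive
  edge (6, 16)→(2, 20): d=(-4,4) inclusive
  edge (2, 20)→(4, 14): d=(2,-6) inclusive
    (3,2)@(7, 5): e=[-24,40,0] → .  [on edge]
    (0,5)@(1, 11): e=[0,40,-24] → .  [on edge]
    (2,5)@(5, 11): e=[-8,24,0] → .  [on edge]
    (1,6)@(3, 13): e=[0,24,-8] → .  [on edge]
    (4,6)@(9, 13): e=[-12,0,28] → .  [on edge]
    (2,7)@(5, 15): e=[0,8,8] → X  [on edge]
    (3,7)@(7, 15): e=[-4,0,20] → .  [on edge]
    (1,8)@(3, 17): e=[8,8,0] → X  [on edge]
    (2,8)@(5, 17): e=[4,0,12] → X  [on edge]
    (3,8)@(7, 17): e=[0,-8,24] → .  [on edge]
    (1,9)@(3, 19): e=[12,0,4] → X  [on edge]
    (2,9)@(5, 19): e=[8,-8,16] → .
    (4,9)@(9, 19): e=[0,-24,40] → .  [on edge]
    (0,10)@(1, 21): e=[20,0,-4] → .  [on edge]
  covered (4 px):
    . . . . .
    . . . . .
    . . . . .
    . . . . .
    . . . . .
    . . . . .
    . . . . .
    . . X . .
    . X X . .
    . X . . .
    . . . . .
T2:
  2·area = 42
  edge (8, 12)→(2, 16): d=(-6,4) inclusive
  edge (2, 16)→(5, 7): d=(3,-9) inclusive
  edge (5, 7)→(8, 12): d=(3,5) inclusive
    (3,0)@(7, 1): e=[70,0,-28] → .  [on edge]
    (2,3)@(5, 7): e=[42,0,0] → X  [on edge]
    (3,3)@(7, 7): e=[34,18,-10] → .
    (2,4)@(5, 9): e=[30,6,6] → X
    (3,4)@(7, 9): e=[22,24,-4] → .
    (2,5)@(5, 11): e=[18,12,12] → X
    (3,5)@(7, 11): e=[10,30,2] → X
    (4,5)@(9, 11): e=[2,48,-8] → .
    (1,6)@(3, 13): e=[14,0,28] → X  [on edge]
    (3,6)@(7, 13): e=[-2,36,8] → .
    (1,7)@(3, 15): e=[2,6,34] → X
    (2,7)@(5, 15): e=[-6,24,24] → .
    (0,9)@(1, 19): e=[-14,0,56] → .  [on edge]
  covered (7 px):
    . . . . .
    . . . . .
    . . . . .
    . . X . .
    . . X . .
    . . X X .
    . X X . .
    . X . . .
    . . . . .
    . . . . .
    . . . . .

Z-buffer (winner per pixel, '.' = empty):
  . . . . .
  . . . . .
  . . . . .
  . . 2 . .
  . . 2 . .
  . . 2 2 .
  . 2 2 0 .
  . 2 1 . .
  . 1 1 . .
  . 1 . . .
  . . . . .

Answer: 1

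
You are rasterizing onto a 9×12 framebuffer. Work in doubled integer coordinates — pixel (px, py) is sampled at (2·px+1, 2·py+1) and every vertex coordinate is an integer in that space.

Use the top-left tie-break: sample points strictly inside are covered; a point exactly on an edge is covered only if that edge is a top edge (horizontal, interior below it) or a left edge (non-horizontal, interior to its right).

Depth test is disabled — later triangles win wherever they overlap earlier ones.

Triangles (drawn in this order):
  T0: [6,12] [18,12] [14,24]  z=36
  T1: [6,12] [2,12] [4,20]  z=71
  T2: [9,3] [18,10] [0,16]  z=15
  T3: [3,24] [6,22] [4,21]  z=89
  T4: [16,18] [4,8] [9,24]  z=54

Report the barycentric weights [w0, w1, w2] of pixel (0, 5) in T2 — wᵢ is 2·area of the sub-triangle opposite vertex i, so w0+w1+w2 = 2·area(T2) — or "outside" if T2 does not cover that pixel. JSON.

T0:
  2·area = 144
  edge (6, 12)→(18, 12): d=(12,0) top-left  bias=+0
  edge (18, 12)→(14, 24): d=(-4,12) right/bottom  bias=-1
  edge (14, 24)→(6, 12): d=(-8,-12) top-left  bias=+0
    (3,6)@(7, 13): e=[12,128,4] → X
    (4,6)@(9, 13): e=[12,104,28] → X
    (5,6)@(11, 13): e=[12,80,52] → X
    (6,6)@(13, 13): e=[12,56,76] → X
    (7,6)@(15, 13): e=[12,32,100] → X
    (8,6)@(17, 13): e=[12,8,124] → X
    (3,7)@(7, 15): e=[36,120,-12] → .
    (4,7)@(9, 15): e=[36,96,12] → X
    (8,7)@(17, 15): e=[36,0,108] → .  [on edge]
    (4,8)@(9, 17): e=[60,88,-4] → .
    (5,8)@(11, 17): e=[60,64,20] → X
    (8,8)@(17, 17): e=[60,-8,92] → .
    (7,10)@(15, 21): e=[108,0,36] → .  [on edge]
  covered (17 px):
    . . . . . . . . .
    . . . . . . . . .
    . . . . . . . . .
    . . . . . . . . .
    . . . . . . . . .
    . . . . . . . . .
    . . . X X X X X X
    . . . . X X X X .
    . . . . . X X X .
    . . . . . X X X .
    . . . . . . X . .
    . . . . . . . . .
T1:
  2·area = 32  (B↔C swapped to make it positive)
  edge (6, 12)→(4, 20): d=(-2,8) right/bottom  bias=-1
  edge (4, 20)→(2, 12): d=(-2,-8) top-left  bias=+0
  edge (2, 12)→(6, 12): d=(4,0) top-left  bias=+0
    (1,6)@(3, 13): e=[22,6,4] → X
    (2,6)@(5, 13): e=[6,22,4] → X
    (3,6)@(7, 13): e=[-10,38,4] → .
    (1,7)@(3, 15): e=[18,2,12] → X
    (3,7)@(7, 15): e=[-14,34,12] → .
    (1,8)@(3, 17): e=[14,-2,20] → .
    (2,8)@(5, 17): e=[-2,14,20] → .
  covered (4 px):
    . . . . . . . . .
    . . . . . . . . .
    . . . . . . . . .
    . . . . . . . . .
    . . . . . . . . .
    . . . . . . . . .
    . X X . . . . . .
    . X X . . . . . .
    . . . . . . . . .
    . . . . . . . . .
    . . . . . . . . .
    . . . . . . . . .
T2:
  2·area = 180
  edge (9, 3)→(18, 10): d=(9,7) right/bottom  bias=-1
  edge (18, 10)→(0, 16): d=(-18,6) right/bottom  bias=-1
  edge (0, 16)→(9, 3): d=(9,-13) top-left  bias=+0
    (4,1)@(9, 3): e=[0,180,0] → .  [on edge]
    (4,2)@(9, 5): e=[18,144,18] → X
    (5,2)@(11, 5): e=[4,132,44] → X
    (6,2)@(13, 5): e=[-10,120,70] → .
    (3,3)@(7, 7): e=[50,120,10] → X
    (6,3)@(13, 7): e=[8,84,88] → X
    (7,3)@(15, 7): e=[-6,72,114] → .
    (2,4)@(5, 9): e=[82,96,2] → X
    (7,4)@(15, 9): e=[12,36,132] → X
    (8,4)@(17, 9): e=[-2,24,158] → .
    (2,5)@(5, 11): e=[100,60,20] → X
    (7,5)@(15, 11): e=[30,0,150] → .  [on edge]
    (4,6)@(9, 13): e=[90,0,90] → .  [on edge]
    (1,7)@(3, 15): e=[150,0,30] → .  [on edge]
  covered (21 px):
    . . . . . . . . .
    . . . . . . . . .
    . . . . X X . . .
    . . . X X X X . .
    . . X X X X X X .
    . . X X X X X . .
    . X X X . . . . .
    X . . . . . . . .
    . . . . . . . . .
    . . . . . . . . .
    . . . . . . . . .
    . . . . . . . . .
T3:
  2·area = 7  (B↔C swapped to make it positive)
  edge (3, 24)→(4, 21): d=(1,-3) top-left  bias=+0
  edge (4, 21)→(6, 22): d=(2,1) right/bottom  bias=-1
  edge (6, 22)→(3, 24): d=(-3,2) right/bottom  bias=-1
  covered (0 px):
    . . . . . . . . .
    . . . . . . . . .
    . . . . . . . . .
    . . . . . . . . .
    . . . . . . . . .
    . . . . . . . . .
    . . . . . . . . .
    . . . . . . . . .
    . . . . . . . . .
    . . . . . . . . .
    . . . . . . . . .
    . . . . . . . . .
T4:
  2·area = 142  (B↔C swapped to make it positive)
  edge (16, 18)→(9, 24): d=(-7,6) right/bottom  bias=-1
  edge (9, 24)→(4, 8): d=(-5,-16) top-left  bias=+0
  edge (4, 8)→(16, 18): d=(12,10) right/bottom  bias=-1
    (2,4)@(5, 9): e=[129,11,2] → X
    (3,4)@(7, 9): e=[117,43,-18] → .
    (2,5)@(5, 11): e=[115,1,26] → X
    (3,5)@(7, 11): e=[103,33,6] → X
    (4,5)@(9, 11): e=[91,65,-14] → .
    (2,6)@(5, 13): e=[101,-9,50] → .
    (3,6)@(7, 13): e=[89,23,30] → X
    (4,6)@(9, 13): e=[77,55,10] → X
    (5,6)@(11, 13): e=[65,87,-10] → .
    (3,7)@(7, 15): e=[75,13,54] → X
    (5,7)@(11, 15): e=[51,77,14] → X
    (6,7)@(13, 15): e=[39,109,-6] → .
  covered (18 px):
    . . . . . . . . .
    . . . . . . . . .
    . . . . . . . . .
    . . . . . . . . .
    . . X . . . . . .
    . . X X . . . . .
    . . . X X . . . .
    . . . X X X . . .
    . . . X X X X . .
    . . . . X X X . .
    . . . . X X . . .
    . . . . X . . . .

Final: "outside"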